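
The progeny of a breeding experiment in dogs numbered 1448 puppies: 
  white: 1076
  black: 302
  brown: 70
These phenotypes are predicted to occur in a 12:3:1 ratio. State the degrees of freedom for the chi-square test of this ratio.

A goodness-of-fit test with 3 phenotype classes has df = 3 − 1 = 2.

2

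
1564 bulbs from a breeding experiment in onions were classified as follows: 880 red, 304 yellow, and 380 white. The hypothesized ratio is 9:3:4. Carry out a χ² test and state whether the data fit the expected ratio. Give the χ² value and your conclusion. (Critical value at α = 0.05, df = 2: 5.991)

Total ratio parts = 16. Expected numbers out of 1564:
  red: 1564 × 9/16 = 879.75
  yellow: 1564 × 3/16 = 293.25
  white: 1564 × 4/16 = 391
χ² = Σ (O − E)² / E
  red: (880 − 879.75)² / 879.75 = 0.0001
  yellow: (304 − 293.25)² / 293.25 = 0.3941
  white: (380 − 391)² / 391 = 0.3095
χ² = 0.0001 + 0.3941 + 0.3095 = 0.7037 ≈ 0.704
Degrees of freedom = 3 − 1 = 2; critical value at α = 0.05 is 5.991.
Since 0.704 < 5.991, we fail to reject the null hypothesis — the data are consistent with the 9:3:4 ratio.

0.704; consistent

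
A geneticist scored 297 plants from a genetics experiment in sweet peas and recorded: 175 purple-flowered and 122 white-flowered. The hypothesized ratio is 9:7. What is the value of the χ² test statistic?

0.862

Under the 9:7 hypothesis (Σ ratio = 16, N = 297):
  purple-flowered: 297 × 9/16 = 167.0625
  white-flowered: 297 × 7/16 = 129.9375
χ² = Σ (O − E)² / E
  purple-flowered: (175 − 167.0625)² / 167.0625 = 0.3771
  white-flowered: (122 − 129.9375)² / 129.9375 = 0.4849
χ² = 0.3771 + 0.4849 = 0.862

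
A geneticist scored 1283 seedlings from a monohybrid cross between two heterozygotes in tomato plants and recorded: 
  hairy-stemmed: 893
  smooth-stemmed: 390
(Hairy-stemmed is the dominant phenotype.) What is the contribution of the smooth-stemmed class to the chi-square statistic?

14.951

For a monohybrid cross between heterozygotes with complete dominance, the expected phenotypic ratio is 3:1.
The 3:1 ratio has 4 parts, so with N = 1283 the expected counts are:
  hairy-stemmed: 1283 × 3/4 = 962.25
  smooth-stemmed: 1283 × 1/4 = 320.75
Contribution of smooth-stemmed: (390 − 320.75)² / 320.75 = 14.9511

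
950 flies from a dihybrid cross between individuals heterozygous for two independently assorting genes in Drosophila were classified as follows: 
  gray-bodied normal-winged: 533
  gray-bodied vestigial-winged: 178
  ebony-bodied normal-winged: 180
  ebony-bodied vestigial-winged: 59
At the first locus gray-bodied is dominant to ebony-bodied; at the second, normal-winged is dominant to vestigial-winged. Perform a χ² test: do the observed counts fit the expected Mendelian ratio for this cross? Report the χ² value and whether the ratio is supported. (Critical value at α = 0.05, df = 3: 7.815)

0.026; consistent

A dihybrid F₂ with independent assortment and complete dominance at both loci gives a 9:3:3:1 phenotypic ratio.
The 9:3:3:1 ratio has 16 parts, so with N = 950 the expected counts are:
  gray-bodied normal-winged: 950 × 9/16 = 534.375
  gray-bodied vestigial-winged: 950 × 3/16 = 178.125
  ebony-bodied normal-winged: 950 × 3/16 = 178.125
  ebony-bodied vestigial-winged: 950 × 1/16 = 59.375
χ² = Σ (O − E)² / E
  gray-bodied normal-winged: (533 − 534.375)² / 534.375 = 0.0035
  gray-bodied vestigial-winged: (178 − 178.125)² / 178.125 = 0.0001
  ebony-bodied normal-winged: (180 − 178.125)² / 178.125 = 0.0197
  ebony-bodied vestigial-winged: (59 − 59.375)² / 59.375 = 0.0024
χ² = 0.0035 + 0.0001 + 0.0197 + 0.0024 = 0.0257 ≈ 0.026
Degrees of freedom = 4 − 1 = 3; critical value at α = 0.05 is 7.815.
Since 0.026 < 7.815, we fail to reject the null hypothesis — the data are consistent with the 9:3:3:1 ratio.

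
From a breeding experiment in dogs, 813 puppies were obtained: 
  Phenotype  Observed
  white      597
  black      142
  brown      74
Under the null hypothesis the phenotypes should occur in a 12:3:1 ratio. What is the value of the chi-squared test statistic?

Expected counts for N = 813 under a 12:3:1 ratio (total parts = 16):
  white: 813 × 12/16 = 609.75
  black: 813 × 3/16 = 152.4375
  brown: 813 × 1/16 = 50.8125
χ² = Σ (O − E)² / E
  white: (597 − 609.75)² / 609.75 = 0.2666
  black: (142 − 152.4375)² / 152.4375 = 0.7147
  brown: (74 − 50.8125)² / 50.8125 = 10.5813
χ² = 0.2666 + 0.7147 + 10.5813 = 11.5626 ≈ 11.563

11.563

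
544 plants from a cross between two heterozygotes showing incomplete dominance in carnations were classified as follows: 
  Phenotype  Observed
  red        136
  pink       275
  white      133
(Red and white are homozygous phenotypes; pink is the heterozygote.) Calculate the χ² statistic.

0.099

With incomplete dominance, a heterozygote × heterozygote cross gives a 1:2:1 phenotypic ratio.
Expected counts for N = 544 under a 1:2:1 ratio (total parts = 4):
  red: 544 × 1/4 = 136
  pink: 544 × 2/4 = 272
  white: 544 × 1/4 = 136
χ² = Σ (O − E)² / E
  red: (136 − 136)² / 136 = 0.0000
  pink: (275 − 272)² / 272 = 0.0331
  white: (133 − 136)² / 136 = 0.0662
χ² = 0.0000 + 0.0331 + 0.0662 = 0.0993 ≈ 0.099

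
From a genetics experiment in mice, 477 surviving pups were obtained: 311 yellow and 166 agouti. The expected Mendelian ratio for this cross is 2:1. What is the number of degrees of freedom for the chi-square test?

1

A goodness-of-fit test with 2 phenotype classes has df = 2 − 1 = 1.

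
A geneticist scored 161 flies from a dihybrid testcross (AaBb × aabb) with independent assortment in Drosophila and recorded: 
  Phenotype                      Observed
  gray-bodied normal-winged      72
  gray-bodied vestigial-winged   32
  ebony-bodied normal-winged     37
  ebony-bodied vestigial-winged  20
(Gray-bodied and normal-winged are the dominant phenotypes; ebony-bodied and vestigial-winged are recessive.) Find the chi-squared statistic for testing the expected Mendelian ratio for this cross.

37.186

A dihybrid testcross with independent assortment gives a 1:1:1:1 ratio.
Expected counts for N = 161 under a 1:1:1:1 ratio (total parts = 4):
  gray-bodied normal-winged: 161 × 1/4 = 40.25
  gray-bodied vestigial-winged: 161 × 1/4 = 40.25
  ebony-bodied normal-winged: 161 × 1/4 = 40.25
  ebony-bodied vestigial-winged: 161 × 1/4 = 40.25
χ² = Σ (O − E)² / E
  gray-bodied normal-winged: (72 − 40.25)² / 40.25 = 25.0450
  gray-bodied vestigial-winged: (32 − 40.25)² / 40.25 = 1.6910
  ebony-bodied normal-winged: (37 − 40.25)² / 40.25 = 0.2624
  ebony-bodied vestigial-winged: (20 − 40.25)² / 40.25 = 10.1879
χ² = 25.0450 + 1.6910 + 0.2624 + 10.1879 = 37.1863 ≈ 37.186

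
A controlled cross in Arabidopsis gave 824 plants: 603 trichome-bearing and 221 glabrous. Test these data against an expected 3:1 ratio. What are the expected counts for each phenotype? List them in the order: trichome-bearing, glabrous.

Total ratio parts = 4. Expected numbers out of 824:
  trichome-bearing: 824 × 3/4 = 618
  glabrous: 824 × 1/4 = 206

618, 206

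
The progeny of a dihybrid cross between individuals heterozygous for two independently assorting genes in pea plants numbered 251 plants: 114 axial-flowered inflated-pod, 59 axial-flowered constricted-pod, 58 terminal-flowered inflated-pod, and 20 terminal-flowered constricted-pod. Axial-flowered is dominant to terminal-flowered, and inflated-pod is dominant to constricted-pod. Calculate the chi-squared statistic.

11.991

A dihybrid F₂ with independent assortment and complete dominance at both loci gives a 9:3:3:1 phenotypic ratio.
Total ratio parts = 16. Expected numbers out of 251:
  axial-flowered inflated-pod: 251 × 9/16 = 141.1875
  axial-flowered constricted-pod: 251 × 3/16 = 47.0625
  terminal-flowered inflated-pod: 251 × 3/16 = 47.0625
  terminal-flowered constricted-pod: 251 × 1/16 = 15.6875
χ² = Σ (O − E)² / E
  axial-flowered inflated-pod: (114 − 141.1875)² / 141.1875 = 5.2353
  axial-flowered constricted-pod: (59 − 47.0625)² / 47.0625 = 3.0280
  terminal-flowered inflated-pod: (58 − 47.0625)² / 47.0625 = 2.5419
  terminal-flowered constricted-pod: (20 − 15.6875)² / 15.6875 = 1.1855
χ² = 5.2353 + 3.0280 + 2.5419 + 1.1855 = 11.9907 ≈ 11.991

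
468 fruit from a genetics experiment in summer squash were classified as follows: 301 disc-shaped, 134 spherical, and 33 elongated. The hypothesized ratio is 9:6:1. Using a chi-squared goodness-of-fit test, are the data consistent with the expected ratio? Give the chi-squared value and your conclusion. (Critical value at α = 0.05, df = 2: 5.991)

Total ratio parts = 16. Expected numbers out of 468:
  disc-shaped: 468 × 9/16 = 263.25
  spherical: 468 × 6/16 = 175.5
  elongated: 468 × 1/16 = 29.25
χ² = Σ (O − E)² / E
  disc-shaped: (301 − 263.25)² / 263.25 = 5.4133
  spherical: (134 − 175.5)² / 175.5 = 9.8134
  elongated: (33 − 29.25)² / 29.25 = 0.4808
χ² = 5.4133 + 9.8134 + 0.4808 = 15.7075 ≈ 15.708
Degrees of freedom = 3 − 1 = 2; critical value at α = 0.05 is 5.991.
Since 15.708 > 5.991, we reject the null hypothesis — the data do not fit the 9:6:1 ratio.

15.708; not consistent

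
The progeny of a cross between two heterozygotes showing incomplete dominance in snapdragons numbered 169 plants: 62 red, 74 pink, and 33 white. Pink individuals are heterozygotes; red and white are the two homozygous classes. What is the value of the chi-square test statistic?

With incomplete dominance, a heterozygote × heterozygote cross gives a 1:2:1 phenotypic ratio.
Under the 1:2:1 hypothesis (Σ ratio = 4, N = 169):
  red: 169 × 1/4 = 42.25
  pink: 169 × 2/4 = 84.5
  white: 169 × 1/4 = 42.25
χ² = Σ (O − E)² / E
  red: (62 − 42.25)² / 42.25 = 9.2322
  pink: (74 − 84.5)² / 84.5 = 1.3047
  white: (33 − 42.25)² / 42.25 = 2.0251
χ² = 9.2322 + 1.3047 + 2.0251 = 12.562

12.562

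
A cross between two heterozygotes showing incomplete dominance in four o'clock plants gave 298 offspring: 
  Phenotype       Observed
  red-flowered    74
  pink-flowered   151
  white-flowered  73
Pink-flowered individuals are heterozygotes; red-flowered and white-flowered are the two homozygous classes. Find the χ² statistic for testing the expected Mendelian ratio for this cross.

0.060

With incomplete dominance, a heterozygote × heterozygote cross gives a 1:2:1 phenotypic ratio.
Total ratio parts = 4. Expected numbers out of 298:
  red-flowered: 298 × 1/4 = 74.5
  pink-flowered: 298 × 2/4 = 149
  white-flowered: 298 × 1/4 = 74.5
χ² = Σ (O − E)² / E
  red-flowered: (74 − 74.5)² / 74.5 = 0.0034
  pink-flowered: (151 − 149)² / 149 = 0.0268
  white-flowered: (73 − 74.5)² / 74.5 = 0.0302
χ² = 0.0034 + 0.0268 + 0.0302 = 0.0604 ≈ 0.060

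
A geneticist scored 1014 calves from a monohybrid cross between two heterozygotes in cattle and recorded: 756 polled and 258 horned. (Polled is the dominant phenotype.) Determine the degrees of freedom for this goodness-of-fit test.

1

For a monohybrid cross between heterozygotes with complete dominance, the expected phenotypic ratio is 3:1.
A goodness-of-fit test with 2 phenotype classes has df = 2 − 1 = 1.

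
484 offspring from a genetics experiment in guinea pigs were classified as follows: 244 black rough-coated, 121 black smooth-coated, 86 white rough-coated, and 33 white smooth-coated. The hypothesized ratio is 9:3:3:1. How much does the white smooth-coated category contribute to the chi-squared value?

Under the 9:3:3:1 hypothesis (Σ ratio = 16, N = 484):
  black rough-coated: 484 × 9/16 = 272.25
  black smooth-coated: 484 × 3/16 = 90.75
  white rough-coated: 484 × 3/16 = 90.75
  white smooth-coated: 484 × 1/16 = 30.25
Contribution of white smooth-coated: (33 − 30.25)² / 30.25 = 0.2500

0.250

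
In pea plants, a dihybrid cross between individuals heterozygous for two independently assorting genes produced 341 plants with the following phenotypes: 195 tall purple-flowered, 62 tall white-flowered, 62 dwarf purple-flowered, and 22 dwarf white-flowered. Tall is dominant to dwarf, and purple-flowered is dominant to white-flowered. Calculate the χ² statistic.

0.193

A dihybrid F₂ with independent assortment and complete dominance at both loci gives a 9:3:3:1 phenotypic ratio.
Total ratio parts = 16. Expected numbers out of 341:
  tall purple-flowered: 341 × 9/16 = 191.8125
  tall white-flowered: 341 × 3/16 = 63.9375
  dwarf purple-flowered: 341 × 3/16 = 63.9375
  dwarf white-flowered: 341 × 1/16 = 21.3125
χ² = Σ (O − E)² / E
  tall purple-flowered: (195 − 191.8125)² / 191.8125 = 0.0530
  tall white-flowered: (62 − 63.9375)² / 63.9375 = 0.0587
  dwarf purple-flowered: (62 − 63.9375)² / 63.9375 = 0.0587
  dwarf white-flowered: (22 − 21.3125)² / 21.3125 = 0.0222
χ² = 0.0530 + 0.0587 + 0.0587 + 0.0222 = 0.1926 ≈ 0.193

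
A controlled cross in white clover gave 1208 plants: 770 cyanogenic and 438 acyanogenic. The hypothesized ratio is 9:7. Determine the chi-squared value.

Expected counts for N = 1208 under a 9:7 ratio (total parts = 16):
  cyanogenic: 1208 × 9/16 = 679.5
  acyanogenic: 1208 × 7/16 = 528.5
χ² = Σ (O − E)² / E
  cyanogenic: (770 − 679.5)² / 679.5 = 12.0533
  acyanogenic: (438 − 528.5)² / 528.5 = 15.4972
χ² = 12.0533 + 15.4972 = 27.5505 ≈ 27.551

27.551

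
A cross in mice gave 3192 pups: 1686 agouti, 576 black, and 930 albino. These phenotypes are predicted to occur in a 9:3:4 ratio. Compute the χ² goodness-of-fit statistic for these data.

29.358

The 9:3:4 ratio has 16 parts, so with N = 3192 the expected counts are:
  agouti: 3192 × 9/16 = 1795.5
  black: 3192 × 3/16 = 598.5
  albino: 3192 × 4/16 = 798
χ² = Σ (O − E)² / E
  agouti: (1686 − 1795.5)² / 1795.5 = 6.6779
  black: (576 − 598.5)² / 598.5 = 0.8459
  albino: (930 − 798)² / 798 = 21.8346
χ² = 6.6779 + 0.8459 + 21.8346 = 29.3584 ≈ 29.358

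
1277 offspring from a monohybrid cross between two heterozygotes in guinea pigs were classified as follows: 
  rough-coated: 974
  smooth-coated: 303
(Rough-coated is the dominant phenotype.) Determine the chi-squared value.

1.103

For a monohybrid cross between heterozygotes with complete dominance, the expected phenotypic ratio is 3:1.
Under the 3:1 hypothesis (Σ ratio = 4, N = 1277):
  rough-coated: 1277 × 3/4 = 957.75
  smooth-coated: 1277 × 1/4 = 319.25
χ² = Σ (O − E)² / E
  rough-coated: (974 − 957.75)² / 957.75 = 0.2757
  smooth-coated: (303 − 319.25)² / 319.25 = 0.8271
χ² = 0.2757 + 0.8271 = 1.1028 ≈ 1.103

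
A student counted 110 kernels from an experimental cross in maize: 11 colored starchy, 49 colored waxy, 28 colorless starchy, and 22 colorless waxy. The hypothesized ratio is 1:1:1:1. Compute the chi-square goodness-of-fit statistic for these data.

Under the 1:1:1:1 hypothesis (Σ ratio = 4, N = 110):
  colored starchy: 110 × 1/4 = 27.5
  colored waxy: 110 × 1/4 = 27.5
  colorless starchy: 110 × 1/4 = 27.5
  colorless waxy: 110 × 1/4 = 27.5
χ² = Σ (O − E)² / E
  colored starchy: (11 − 27.5)² / 27.5 = 9.9000
  colored waxy: (49 − 27.5)² / 27.5 = 16.8091
  colorless starchy: (28 − 27.5)² / 27.5 = 0.0091
  colorless waxy: (22 − 27.5)² / 27.5 = 1.1000
χ² = 9.9000 + 16.8091 + 0.0091 + 1.1000 = 27.8182 ≈ 27.818

27.818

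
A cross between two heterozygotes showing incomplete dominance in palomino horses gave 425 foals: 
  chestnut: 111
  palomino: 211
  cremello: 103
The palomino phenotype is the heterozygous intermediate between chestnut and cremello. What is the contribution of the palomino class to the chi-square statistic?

0.011

With incomplete dominance, a heterozygote × heterozygote cross gives a 1:2:1 phenotypic ratio.
Total ratio parts = 4. Expected numbers out of 425:
  chestnut: 425 × 1/4 = 106.25
  palomino: 425 × 2/4 = 212.5
  cremello: 425 × 1/4 = 106.25
Contribution of palomino: (211 − 212.5)² / 212.5 = 0.0106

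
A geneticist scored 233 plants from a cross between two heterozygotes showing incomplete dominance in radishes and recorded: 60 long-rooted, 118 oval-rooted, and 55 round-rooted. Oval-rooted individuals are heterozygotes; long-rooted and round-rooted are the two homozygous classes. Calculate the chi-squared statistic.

With incomplete dominance, a heterozygote × heterozygote cross gives a 1:2:1 phenotypic ratio.
Under the 1:2:1 hypothesis (Σ ratio = 4, N = 233):
  long-rooted: 233 × 1/4 = 58.25
  oval-rooted: 233 × 2/4 = 116.5
  round-rooted: 233 × 1/4 = 58.25
χ² = Σ (O − E)² / E
  long-rooted: (60 − 58.25)² / 58.25 = 0.0526
  oval-rooted: (118 − 116.5)² / 116.5 = 0.0193
  round-rooted: (55 − 58.25)² / 58.25 = 0.1813
χ² = 0.0526 + 0.0193 + 0.1813 = 0.2532 ≈ 0.253

0.253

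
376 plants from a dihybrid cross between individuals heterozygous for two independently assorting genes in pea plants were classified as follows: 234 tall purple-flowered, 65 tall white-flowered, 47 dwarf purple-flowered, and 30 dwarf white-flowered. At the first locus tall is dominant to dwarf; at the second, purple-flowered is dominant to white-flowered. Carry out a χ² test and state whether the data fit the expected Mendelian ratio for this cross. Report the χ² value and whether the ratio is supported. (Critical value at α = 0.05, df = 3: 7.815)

12.454; not consistent

A dihybrid F₂ with independent assortment and complete dominance at both loci gives a 9:3:3:1 phenotypic ratio.
Expected counts for N = 376 under a 9:3:3:1 ratio (total parts = 16):
  tall purple-flowered: 376 × 9/16 = 211.5
  tall white-flowered: 376 × 3/16 = 70.5
  dwarf purple-flowered: 376 × 3/16 = 70.5
  dwarf white-flowered: 376 × 1/16 = 23.5
χ² = Σ (O − E)² / E
  tall purple-flowered: (234 − 211.5)² / 211.5 = 2.3936
  tall white-flowered: (65 − 70.5)² / 70.5 = 0.4291
  dwarf purple-flowered: (47 − 70.5)² / 70.5 = 7.8333
  dwarf white-flowered: (30 − 23.5)² / 23.5 = 1.7979
χ² = 2.3936 + 0.4291 + 7.8333 + 1.7979 = 12.4539 ≈ 12.454
Degrees of freedom = 4 − 1 = 3; critical value at α = 0.05 is 7.815.
Since 12.454 > 7.815, we reject the null hypothesis — the data do not fit the 9:3:3:1 ratio.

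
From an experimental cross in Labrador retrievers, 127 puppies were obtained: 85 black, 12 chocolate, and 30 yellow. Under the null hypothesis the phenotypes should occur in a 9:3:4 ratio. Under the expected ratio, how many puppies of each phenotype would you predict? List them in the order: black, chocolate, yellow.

The 9:3:4 ratio has 16 parts, so with N = 127 the expected counts are:
  black: 127 × 9/16 = 71.4375
  chocolate: 127 × 3/16 = 23.8125
  yellow: 127 × 4/16 = 31.75

71.4375, 23.8125, 31.75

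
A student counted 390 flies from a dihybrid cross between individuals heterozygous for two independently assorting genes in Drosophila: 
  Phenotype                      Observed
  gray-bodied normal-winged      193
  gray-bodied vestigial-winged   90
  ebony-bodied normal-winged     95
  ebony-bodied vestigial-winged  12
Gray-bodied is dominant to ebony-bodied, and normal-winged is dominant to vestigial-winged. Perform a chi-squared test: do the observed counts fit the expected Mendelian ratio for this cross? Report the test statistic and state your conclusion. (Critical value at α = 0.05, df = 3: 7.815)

A dihybrid F₂ with independent assortment and complete dominance at both loci gives a 9:3:3:1 phenotypic ratio.
The 9:3:3:1 ratio has 16 parts, so with N = 390 the expected counts are:
  gray-bodied normal-winged: 390 × 9/16 = 219.375
  gray-bodied vestigial-winged: 390 × 3/16 = 73.125
  ebony-bodied normal-winged: 390 × 3/16 = 73.125
  ebony-bodied vestigial-winged: 390 × 1/16 = 24.375
χ² = Σ (O − E)² / E
  gray-bodied normal-winged: (193 − 219.375)² / 219.375 = 3.1710
  gray-bodied vestigial-winged: (90 − 73.125)² / 73.125 = 3.8942
  ebony-bodied normal-winged: (95 − 73.125)² / 73.125 = 6.5438
  ebony-bodied vestigial-winged: (12 − 24.375)² / 24.375 = 6.2827
χ² = 3.1710 + 3.8942 + 6.5438 + 6.2827 = 19.8917 ≈ 19.892
Degrees of freedom = 4 − 1 = 3; critical value at α = 0.05 is 7.815.
Since 19.892 > 7.815, we reject the null hypothesis — the data do not fit the 9:3:3:1 ratio.

19.892; not consistent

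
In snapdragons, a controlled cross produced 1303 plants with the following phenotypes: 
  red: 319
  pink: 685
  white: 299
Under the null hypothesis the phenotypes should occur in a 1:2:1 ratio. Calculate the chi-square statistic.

Under the 1:2:1 hypothesis (Σ ratio = 4, N = 1303):
  red: 1303 × 1/4 = 325.75
  pink: 1303 × 2/4 = 651.5
  white: 1303 × 1/4 = 325.75
χ² = Σ (O − E)² / E
  red: (319 − 325.75)² / 325.75 = 0.1399
  pink: (685 − 651.5)² / 651.5 = 1.7226
  white: (299 − 325.75)² / 325.75 = 2.1967
χ² = 0.1399 + 1.7226 + 2.1967 = 4.0592 ≈ 4.059

4.059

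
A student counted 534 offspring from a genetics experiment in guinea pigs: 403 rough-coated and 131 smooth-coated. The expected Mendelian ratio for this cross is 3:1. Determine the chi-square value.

Total ratio parts = 4. Expected numbers out of 534:
  rough-coated: 534 × 3/4 = 400.5
  smooth-coated: 534 × 1/4 = 133.5
χ² = Σ (O − E)² / E
  rough-coated: (403 − 400.5)² / 400.5 = 0.0156
  smooth-coated: (131 − 133.5)² / 133.5 = 0.0468
χ² = 0.0156 + 0.0468 = 0.0624 ≈ 0.062

0.062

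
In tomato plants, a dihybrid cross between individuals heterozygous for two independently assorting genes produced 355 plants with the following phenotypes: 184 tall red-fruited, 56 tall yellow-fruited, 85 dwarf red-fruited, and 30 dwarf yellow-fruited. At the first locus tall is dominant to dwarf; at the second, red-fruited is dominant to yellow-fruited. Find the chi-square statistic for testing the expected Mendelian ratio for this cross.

10.767

A dihybrid F₂ with independent assortment and complete dominance at both loci gives a 9:3:3:1 phenotypic ratio.
Under the 9:3:3:1 hypothesis (Σ ratio = 16, N = 355):
  tall red-fruited: 355 × 9/16 = 199.6875
  tall yellow-fruited: 355 × 3/16 = 66.5625
  dwarf red-fruited: 355 × 3/16 = 66.5625
  dwarf yellow-fruited: 355 × 1/16 = 22.1875
χ² = Σ (O − E)² / E
  tall red-fruited: (184 − 199.6875)² / 199.6875 = 1.2324
  tall yellow-fruited: (56 − 66.5625)² / 66.5625 = 1.6761
  dwarf red-fruited: (85 − 66.5625)² / 66.5625 = 5.1071
  dwarf yellow-fruited: (30 − 22.1875)² / 22.1875 = 2.7509
χ² = 1.2324 + 1.6761 + 5.1071 + 2.7509 = 10.7665 ≈ 10.767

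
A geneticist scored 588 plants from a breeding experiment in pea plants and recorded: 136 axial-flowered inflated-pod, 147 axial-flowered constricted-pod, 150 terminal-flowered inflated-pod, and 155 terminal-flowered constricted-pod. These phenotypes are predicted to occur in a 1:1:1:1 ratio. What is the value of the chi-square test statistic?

1.320

The 1:1:1:1 ratio has 4 parts, so with N = 588 the expected counts are:
  axial-flowered inflated-pod: 588 × 1/4 = 147
  axial-flowered constricted-pod: 588 × 1/4 = 147
  terminal-flowered inflated-pod: 588 × 1/4 = 147
  terminal-flowered constricted-pod: 588 × 1/4 = 147
χ² = Σ (O − E)² / E
  axial-flowered inflated-pod: (136 − 147)² / 147 = 0.8231
  axial-flowered constricted-pod: (147 − 147)² / 147 = 0.0000
  terminal-flowered inflated-pod: (150 − 147)² / 147 = 0.0612
  terminal-flowered constricted-pod: (155 − 147)² / 147 = 0.4354
χ² = 0.8231 + 0.0000 + 0.0612 + 0.4354 = 1.3197 ≈ 1.320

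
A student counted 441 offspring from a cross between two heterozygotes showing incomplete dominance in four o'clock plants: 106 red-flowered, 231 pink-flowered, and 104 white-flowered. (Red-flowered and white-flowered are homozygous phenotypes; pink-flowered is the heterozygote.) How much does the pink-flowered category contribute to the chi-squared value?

With incomplete dominance, a heterozygote × heterozygote cross gives a 1:2:1 phenotypic ratio.
Under the 1:2:1 hypothesis (Σ ratio = 4, N = 441):
  red-flowered: 441 × 1/4 = 110.25
  pink-flowered: 441 × 2/4 = 220.5
  white-flowered: 441 × 1/4 = 110.25
Contribution of pink-flowered: (231 − 220.5)² / 220.5 = 0.5000

0.500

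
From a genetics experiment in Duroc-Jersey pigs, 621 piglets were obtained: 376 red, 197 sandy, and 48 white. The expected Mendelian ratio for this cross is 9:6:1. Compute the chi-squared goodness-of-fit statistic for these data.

9.740

The 9:6:1 ratio has 16 parts, so with N = 621 the expected counts are:
  red: 621 × 9/16 = 349.3125
  sandy: 621 × 6/16 = 232.875
  white: 621 × 1/16 = 38.8125
χ² = Σ (O − E)² / E
  red: (376 − 349.3125)² / 349.3125 = 2.0389
  sandy: (197 − 232.875)² / 232.875 = 5.5266
  white: (48 − 38.8125)² / 38.8125 = 2.1748
χ² = 2.0389 + 5.5266 + 2.1748 = 9.7403 ≈ 9.740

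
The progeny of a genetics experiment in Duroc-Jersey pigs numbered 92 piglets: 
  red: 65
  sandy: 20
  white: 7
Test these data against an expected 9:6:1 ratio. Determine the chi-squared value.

The 9:6:1 ratio has 16 parts, so with N = 92 the expected counts are:
  red: 92 × 9/16 = 51.75
  sandy: 92 × 6/16 = 34.5
  white: 92 × 1/16 = 5.75
χ² = Σ (O − E)² / E
  red: (65 − 51.75)² / 51.75 = 3.3925
  sandy: (20 − 34.5)² / 34.5 = 6.0942
  white: (7 − 5.75)² / 5.75 = 0.2717
χ² = 3.3925 + 6.0942 + 0.2717 = 9.7584 ≈ 9.758

9.758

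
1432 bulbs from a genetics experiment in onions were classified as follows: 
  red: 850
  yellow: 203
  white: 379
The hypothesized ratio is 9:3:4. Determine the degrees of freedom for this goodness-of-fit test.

A goodness-of-fit test with 3 phenotype classes has df = 3 − 1 = 2.

2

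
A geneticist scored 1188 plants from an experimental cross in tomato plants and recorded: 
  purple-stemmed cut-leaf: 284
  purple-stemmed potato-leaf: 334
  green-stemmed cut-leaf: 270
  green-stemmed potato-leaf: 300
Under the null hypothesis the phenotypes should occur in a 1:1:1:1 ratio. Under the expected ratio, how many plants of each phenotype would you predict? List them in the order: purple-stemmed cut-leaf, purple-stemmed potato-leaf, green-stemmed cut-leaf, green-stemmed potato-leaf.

Expected counts for N = 1188 under a 1:1:1:1 ratio (total parts = 4):
  purple-stemmed cut-leaf: 1188 × 1/4 = 297
  purple-stemmed potato-leaf: 1188 × 1/4 = 297
  green-stemmed cut-leaf: 1188 × 1/4 = 297
  green-stemmed potato-leaf: 1188 × 1/4 = 297

297, 297, 297, 297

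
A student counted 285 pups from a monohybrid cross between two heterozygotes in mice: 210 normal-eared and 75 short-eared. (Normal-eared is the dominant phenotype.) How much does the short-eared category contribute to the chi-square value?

For a monohybrid cross between heterozygotes with complete dominance, the expected phenotypic ratio is 3:1.
Under the 3:1 hypothesis (Σ ratio = 4, N = 285):
  normal-eared: 285 × 3/4 = 213.75
  short-eared: 285 × 1/4 = 71.25
Contribution of short-eared: (75 − 71.25)² / 71.25 = 0.1974

0.197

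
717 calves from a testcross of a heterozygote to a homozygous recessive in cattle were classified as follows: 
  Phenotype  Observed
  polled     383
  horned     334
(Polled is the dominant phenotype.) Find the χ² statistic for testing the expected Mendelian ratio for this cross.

A testcross of a heterozygote (Aa × aa) gives a 1:1 phenotypic ratio.
Under the 1:1 hypothesis (Σ ratio = 2, N = 717):
  polled: 717 × 1/2 = 358.5
  horned: 717 × 1/2 = 358.5
χ² = Σ (O − E)² / E
  polled: (383 − 358.5)² / 358.5 = 1.6743
  horned: (334 − 358.5)² / 358.5 = 1.6743
χ² = 1.6743 + 1.6743 = 3.3486 ≈ 3.349

3.349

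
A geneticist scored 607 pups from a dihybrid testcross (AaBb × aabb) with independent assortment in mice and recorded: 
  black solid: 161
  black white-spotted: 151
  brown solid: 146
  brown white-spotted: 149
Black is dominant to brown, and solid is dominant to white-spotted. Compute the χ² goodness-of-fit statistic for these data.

0.835

A dihybrid testcross with independent assortment gives a 1:1:1:1 ratio.
Expected counts for N = 607 under a 1:1:1:1 ratio (total parts = 4):
  black solid: 607 × 1/4 = 151.75
  black white-spotted: 607 × 1/4 = 151.75
  brown solid: 607 × 1/4 = 151.75
  brown white-spotted: 607 × 1/4 = 151.75
χ² = Σ (O − E)² / E
  black solid: (161 − 151.75)² / 151.75 = 0.5638
  black white-spotted: (151 − 151.75)² / 151.75 = 0.0037
  brown solid: (146 − 151.75)² / 151.75 = 0.2179
  brown white-spotted: (149 − 151.75)² / 151.75 = 0.0498
χ² = 0.5638 + 0.0037 + 0.2179 + 0.0498 = 0.8352 ≈ 0.835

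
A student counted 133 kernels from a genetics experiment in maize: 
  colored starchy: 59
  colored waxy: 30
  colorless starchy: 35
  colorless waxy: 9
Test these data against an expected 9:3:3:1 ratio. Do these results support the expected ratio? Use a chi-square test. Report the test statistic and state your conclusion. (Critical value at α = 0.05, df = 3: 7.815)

Total ratio parts = 16. Expected numbers out of 133:
  colored starchy: 133 × 9/16 = 74.8125
  colored waxy: 133 × 3/16 = 24.9375
  colorless starchy: 133 × 3/16 = 24.9375
  colorless waxy: 133 × 1/16 = 8.3125
χ² = Σ (O − E)² / E
  colored starchy: (59 − 74.8125)² / 74.8125 = 3.3422
  colored waxy: (30 − 24.9375)² / 24.9375 = 1.0277
  colorless starchy: (35 − 24.9375)² / 24.9375 = 4.0603
  colorless waxy: (9 − 8.3125)² / 8.3125 = 0.0569
χ² = 3.3422 + 1.0277 + 4.0603 + 0.0569 = 8.4871 ≈ 8.487
Degrees of freedom = 4 − 1 = 3; critical value at α = 0.05 is 7.815.
Since 8.487 > 7.815, we reject the null hypothesis — the data do not fit the 9:3:3:1 ratio.

8.487; not consistent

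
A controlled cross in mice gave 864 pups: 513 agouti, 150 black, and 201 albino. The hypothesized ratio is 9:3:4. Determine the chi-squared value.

The 9:3:4 ratio has 16 parts, so with N = 864 the expected counts are:
  agouti: 864 × 9/16 = 486
  black: 864 × 3/16 = 162
  albino: 864 × 4/16 = 216
χ² = Σ (O − E)² / E
  agouti: (513 − 486)² / 486 = 1.5000
  black: (150 − 162)² / 162 = 0.8889
  albino: (201 − 216)² / 216 = 1.0417
χ² = 1.5000 + 0.8889 + 1.0417 = 3.4306 ≈ 3.431

3.431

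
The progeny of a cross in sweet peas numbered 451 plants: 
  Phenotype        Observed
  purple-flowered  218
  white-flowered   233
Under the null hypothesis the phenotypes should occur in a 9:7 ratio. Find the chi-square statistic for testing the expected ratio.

11.475

Total ratio parts = 16. Expected numbers out of 451:
  purple-flowered: 451 × 9/16 = 253.6875
  white-flowered: 451 × 7/16 = 197.3125
χ² = Σ (O − E)² / E
  purple-flowered: (218 − 253.6875)² / 253.6875 = 5.0203
  white-flowered: (233 − 197.3125)² / 197.3125 = 6.4547
χ² = 5.0203 + 6.4547 = 11.475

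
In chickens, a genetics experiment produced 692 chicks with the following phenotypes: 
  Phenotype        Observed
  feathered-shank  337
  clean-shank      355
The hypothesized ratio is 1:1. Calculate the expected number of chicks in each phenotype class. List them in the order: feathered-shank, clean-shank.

Under the 1:1 hypothesis (Σ ratio = 2, N = 692):
  feathered-shank: 692 × 1/2 = 346
  clean-shank: 692 × 1/2 = 346

346, 346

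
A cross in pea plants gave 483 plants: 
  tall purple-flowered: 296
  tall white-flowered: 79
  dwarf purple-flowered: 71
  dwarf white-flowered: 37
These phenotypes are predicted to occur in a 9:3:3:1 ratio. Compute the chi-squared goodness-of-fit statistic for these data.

9.415

Total ratio parts = 16. Expected numbers out of 483:
  tall purple-flowered: 483 × 9/16 = 271.6875
  tall white-flowered: 483 × 3/16 = 90.5625
  dwarf purple-flowered: 483 × 3/16 = 90.5625
  dwarf white-flowered: 483 × 1/16 = 30.1875
χ² = Σ (O − E)² / E
  tall purple-flowered: (296 − 271.6875)² / 271.6875 = 2.1757
  tall white-flowered: (79 − 90.5625)² / 90.5625 = 1.4762
  dwarf purple-flowered: (71 − 90.5625)² / 90.5625 = 4.2257
  dwarf white-flowered: (37 − 30.1875)² / 30.1875 = 1.5374
χ² = 2.1757 + 1.4762 + 4.2257 + 1.5374 = 9.415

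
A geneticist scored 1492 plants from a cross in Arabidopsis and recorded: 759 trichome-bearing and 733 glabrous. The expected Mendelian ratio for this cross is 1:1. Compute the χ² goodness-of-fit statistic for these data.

0.453

Expected counts for N = 1492 under a 1:1 ratio (total parts = 2):
  trichome-bearing: 1492 × 1/2 = 746
  glabrous: 1492 × 1/2 = 746
χ² = Σ (O − E)² / E
  trichome-bearing: (759 − 746)² / 746 = 0.2265
  glabrous: (733 − 746)² / 746 = 0.2265
χ² = 0.2265 + 0.2265 = 0.453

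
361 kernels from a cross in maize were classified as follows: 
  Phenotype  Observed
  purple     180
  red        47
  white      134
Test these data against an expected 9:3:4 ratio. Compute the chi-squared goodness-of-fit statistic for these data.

30.151

Expected counts for N = 361 under a 9:3:4 ratio (total parts = 16):
  purple: 361 × 9/16 = 203.0625
  red: 361 × 3/16 = 67.6875
  white: 361 × 4/16 = 90.25
χ² = Σ (O − E)² / E
  purple: (180 − 203.0625)² / 203.0625 = 2.6193
  red: (47 − 67.6875)² / 67.6875 = 6.3228
  white: (134 − 90.25)² / 90.25 = 21.2084
χ² = 2.6193 + 6.3228 + 21.2084 = 30.1505 ≈ 30.151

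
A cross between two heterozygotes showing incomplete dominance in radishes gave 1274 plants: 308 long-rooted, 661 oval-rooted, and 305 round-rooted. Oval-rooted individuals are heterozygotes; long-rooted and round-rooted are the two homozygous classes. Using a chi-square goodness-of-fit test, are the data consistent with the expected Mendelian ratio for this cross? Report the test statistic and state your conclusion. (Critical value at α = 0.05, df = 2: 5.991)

With incomplete dominance, a heterozygote × heterozygote cross gives a 1:2:1 phenotypic ratio.
The 1:2:1 ratio has 4 parts, so with N = 1274 the expected counts are:
  long-rooted: 1274 × 1/4 = 318.5
  oval-rooted: 1274 × 2/4 = 637
  round-rooted: 1274 × 1/4 = 318.5
χ² = Σ (O − E)² / E
  long-rooted: (308 − 318.5)² / 318.5 = 0.3462
  oval-rooted: (661 − 637)² / 637 = 0.9042
  round-rooted: (305 − 318.5)² / 318.5 = 0.5722
χ² = 0.3462 + 0.9042 + 0.5722 = 1.8226 ≈ 1.823
Degrees of freedom = 3 − 1 = 2; critical value at α = 0.05 is 5.991.
Since 1.823 < 5.991, we fail to reject the null hypothesis — the data are consistent with the 1:2:1 ratio.

1.823; consistent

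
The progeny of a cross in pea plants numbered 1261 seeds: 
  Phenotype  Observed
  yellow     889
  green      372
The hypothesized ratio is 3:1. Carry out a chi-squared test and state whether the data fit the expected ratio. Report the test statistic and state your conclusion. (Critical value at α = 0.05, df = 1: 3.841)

Expected counts for N = 1261 under a 3:1 ratio (total parts = 4):
  yellow: 1261 × 3/4 = 945.75
  green: 1261 × 1/4 = 315.25
χ² = Σ (O − E)² / E
  yellow: (889 − 945.75)² / 945.75 = 3.4053
  green: (372 − 315.25)² / 315.25 = 10.2159
χ² = 3.4053 + 10.2159 = 13.6212 ≈ 13.621
Degrees of freedom = 2 − 1 = 1; critical value at α = 0.05 is 3.841.
Since 13.621 > 3.841, we reject the null hypothesis — the data do not fit the 3:1 ratio.

13.621; not consistent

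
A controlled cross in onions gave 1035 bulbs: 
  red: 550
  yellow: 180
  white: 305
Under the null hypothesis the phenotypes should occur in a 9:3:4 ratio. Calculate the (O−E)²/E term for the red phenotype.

1.780

The 9:3:4 ratio has 16 parts, so with N = 1035 the expected counts are:
  red: 1035 × 9/16 = 582.1875
  yellow: 1035 × 3/16 = 194.0625
  white: 1035 × 4/16 = 258.75
Contribution of red: (550 − 582.1875)² / 582.1875 = 1.7796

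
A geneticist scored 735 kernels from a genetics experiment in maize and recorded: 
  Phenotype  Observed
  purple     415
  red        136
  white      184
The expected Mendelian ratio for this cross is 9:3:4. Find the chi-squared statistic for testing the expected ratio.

Under the 9:3:4 hypothesis (Σ ratio = 16, N = 735):
  purple: 735 × 9/16 = 413.4375
  red: 735 × 3/16 = 137.8125
  white: 735 × 4/16 = 183.75
χ² = Σ (O − E)² / E
  purple: (415 − 413.4375)² / 413.4375 = 0.0059
  red: (136 − 137.8125)² / 137.8125 = 0.0238
  white: (184 − 183.75)² / 183.75 = 0.0003
χ² = 0.0059 + 0.0238 + 0.0003 = 0.030

0.030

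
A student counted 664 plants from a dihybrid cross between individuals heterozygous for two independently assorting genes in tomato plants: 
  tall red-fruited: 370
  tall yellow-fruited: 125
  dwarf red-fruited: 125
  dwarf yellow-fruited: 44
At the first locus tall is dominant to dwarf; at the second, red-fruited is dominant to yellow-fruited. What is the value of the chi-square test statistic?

A dihybrid F₂ with independent assortment and complete dominance at both loci gives a 9:3:3:1 phenotypic ratio.
Under the 9:3:3:1 hypothesis (Σ ratio = 16, N = 664):
  tall red-fruited: 664 × 9/16 = 373.5
  tall yellow-fruited: 664 × 3/16 = 124.5
  dwarf red-fruited: 664 × 3/16 = 124.5
  dwarf yellow-fruited: 664 × 1/16 = 41.5
χ² = Σ (O − E)² / E
  tall red-fruited: (370 − 373.5)² / 373.5 = 0.0328
  tall yellow-fruited: (125 − 124.5)² / 124.5 = 0.0020
  dwarf red-fruited: (125 − 124.5)² / 124.5 = 0.0020
  dwarf yellow-fruited: (44 − 41.5)² / 41.5 = 0.1506
χ² = 0.0328 + 0.0020 + 0.0020 + 0.1506 = 0.1874 ≈ 0.187

0.187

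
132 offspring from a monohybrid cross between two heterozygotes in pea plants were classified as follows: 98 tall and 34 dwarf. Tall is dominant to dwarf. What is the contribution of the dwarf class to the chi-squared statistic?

0.030

For a monohybrid cross between heterozygotes with complete dominance, the expected phenotypic ratio is 3:1.
Expected counts for N = 132 under a 3:1 ratio (total parts = 4):
  tall: 132 × 3/4 = 99
  dwarf: 132 × 1/4 = 33
Contribution of dwarf: (34 − 33)² / 33 = 0.0303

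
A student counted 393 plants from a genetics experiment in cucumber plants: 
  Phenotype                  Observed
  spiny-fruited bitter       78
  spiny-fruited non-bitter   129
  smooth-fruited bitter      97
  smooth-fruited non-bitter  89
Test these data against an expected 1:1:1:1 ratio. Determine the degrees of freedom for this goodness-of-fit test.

3

A goodness-of-fit test with 4 phenotype classes has df = 4 − 1 = 3.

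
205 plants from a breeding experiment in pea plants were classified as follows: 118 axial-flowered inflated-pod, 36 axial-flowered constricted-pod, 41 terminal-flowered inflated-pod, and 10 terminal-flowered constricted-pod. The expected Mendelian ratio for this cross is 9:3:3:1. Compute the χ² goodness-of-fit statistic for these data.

Under the 9:3:3:1 hypothesis (Σ ratio = 16, N = 205):
  axial-flowered inflated-pod: 205 × 9/16 = 115.3125
  axial-flowered constricted-pod: 205 × 3/16 = 38.4375
  terminal-flowered inflated-pod: 205 × 3/16 = 38.4375
  terminal-flowered constricted-pod: 205 × 1/16 = 12.8125
χ² = Σ (O − E)² / E
  axial-flowered inflated-pod: (118 − 115.3125)² / 115.3125 = 0.0626
  axial-flowered constricted-pod: (36 − 38.4375)² / 38.4375 = 0.1546
  terminal-flowered inflated-pod: (41 − 38.4375)² / 38.4375 = 0.1708
  terminal-flowered constricted-pod: (10 − 12.8125)² / 12.8125 = 0.6174
χ² = 0.0626 + 0.1546 + 0.1708 + 0.6174 = 1.0054 ≈ 1.005

1.005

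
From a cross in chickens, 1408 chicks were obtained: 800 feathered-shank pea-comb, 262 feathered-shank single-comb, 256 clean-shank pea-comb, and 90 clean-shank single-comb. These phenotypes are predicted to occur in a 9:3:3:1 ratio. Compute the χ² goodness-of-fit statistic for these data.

Under the 9:3:3:1 hypothesis (Σ ratio = 16, N = 1408):
  feathered-shank pea-comb: 1408 × 9/16 = 792
  feathered-shank single-comb: 1408 × 3/16 = 264
  clean-shank pea-comb: 1408 × 3/16 = 264
  clean-shank single-comb: 1408 × 1/16 = 88
χ² = Σ (O − E)² / E
  feathered-shank pea-comb: (800 − 792)² / 792 = 0.0808
  feathered-shank single-comb: (262 − 264)² / 264 = 0.0152
  clean-shank pea-comb: (256 − 264)² / 264 = 0.2424
  clean-shank single-comb: (90 − 88)² / 88 = 0.0455
χ² = 0.0808 + 0.0152 + 0.2424 + 0.0455 = 0.3839 ≈ 0.384

0.384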